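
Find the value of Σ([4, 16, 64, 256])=340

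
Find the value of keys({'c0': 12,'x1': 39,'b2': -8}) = ['c0', 'x1', 'b2']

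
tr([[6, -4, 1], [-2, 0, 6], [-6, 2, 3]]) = diagonal: 6 + 0 + 3
= 9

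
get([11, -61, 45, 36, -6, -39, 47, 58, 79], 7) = 58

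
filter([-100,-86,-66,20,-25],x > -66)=keep x where x > -66: -100✗, -86✗, -66✗, 20✓, -25✓
= [20, -25]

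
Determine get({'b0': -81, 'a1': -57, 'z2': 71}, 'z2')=71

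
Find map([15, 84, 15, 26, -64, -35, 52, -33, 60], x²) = [225, 7056, 225, 676, 4096, 1225, 2704, 1089, 3600]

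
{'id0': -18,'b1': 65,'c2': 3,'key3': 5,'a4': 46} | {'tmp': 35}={'id0': -18, 'b1': 65, 'c2': 3, 'key3': 5, 'a4': 46, 'tmp': 35}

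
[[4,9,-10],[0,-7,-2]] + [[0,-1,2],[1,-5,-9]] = [[4, 8, -8], [1, -12, -11]]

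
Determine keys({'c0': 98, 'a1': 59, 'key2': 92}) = ['c0', 'a1', 'key2']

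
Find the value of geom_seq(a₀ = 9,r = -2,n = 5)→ a_0 = 9*(-2)^0 = 9
a_1 = 9*(-2)^1 = -18
a_2 = 9*(-2)^2 = 36
...
= [9, -18, 36, -72, 144]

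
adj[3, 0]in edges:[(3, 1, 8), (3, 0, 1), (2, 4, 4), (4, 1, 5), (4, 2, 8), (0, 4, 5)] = 1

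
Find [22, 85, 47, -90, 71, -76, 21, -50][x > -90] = [22, 85, 47, 71, -76, 21, -50]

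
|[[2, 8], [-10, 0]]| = (2)*(0) - (8)*(-10)
= 80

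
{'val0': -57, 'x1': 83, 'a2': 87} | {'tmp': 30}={'val0': -57, 'x1': 83, 'a2': 87, 'tmp': 30}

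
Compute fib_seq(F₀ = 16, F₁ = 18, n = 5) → F_2 = F_1 + F_0 = 34
F_3 = F_2 + F_1 = 52
F_4 = F_3 + F_2 = 86
= [16, 18, 34, 52, 86]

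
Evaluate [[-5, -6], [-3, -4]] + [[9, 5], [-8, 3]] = [[4, -1], [-11, -1]]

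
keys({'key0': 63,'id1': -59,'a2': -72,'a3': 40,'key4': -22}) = ['key0', 'id1', 'a2', 'a3', 'key4']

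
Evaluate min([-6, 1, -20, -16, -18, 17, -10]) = -20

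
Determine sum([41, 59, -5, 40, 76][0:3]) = 95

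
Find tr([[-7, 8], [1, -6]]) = diagonal: (-7) + (-6)
= -13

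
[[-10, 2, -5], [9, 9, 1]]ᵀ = [[-10, 9], [2, 9], [-5, 1]]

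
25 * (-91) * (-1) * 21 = 47775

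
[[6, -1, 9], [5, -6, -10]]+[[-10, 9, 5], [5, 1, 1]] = [[-4, 8, 14], [10, -5, -9]]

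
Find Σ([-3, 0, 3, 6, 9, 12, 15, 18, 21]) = 81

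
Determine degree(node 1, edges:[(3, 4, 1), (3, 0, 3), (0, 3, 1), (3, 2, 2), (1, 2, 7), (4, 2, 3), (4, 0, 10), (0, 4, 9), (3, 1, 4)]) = incident: (1,2), (3,1)
= 2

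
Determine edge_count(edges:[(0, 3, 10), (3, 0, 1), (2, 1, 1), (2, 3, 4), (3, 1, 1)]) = 5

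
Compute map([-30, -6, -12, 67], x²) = (-30)²=900, (-6)²=36, (-12)²=144, (67)²=4489
= [900, 36, 144, 4489]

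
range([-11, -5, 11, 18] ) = 29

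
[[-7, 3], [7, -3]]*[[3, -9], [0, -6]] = C[0][0] = (-7)*(3) + (3)*(0) = -21
C[0][1] = (-7)*(-9) + (3)*(-6) = 45
C[1][0] = (7)*(3) + (-3)*(0) = 21
C[1][1] = (7)*(-9) + (-3)*(-6) = -45
= [[-21, 45], [21, -45]]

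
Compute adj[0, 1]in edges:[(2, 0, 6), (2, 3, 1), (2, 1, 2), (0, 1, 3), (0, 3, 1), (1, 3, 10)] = 3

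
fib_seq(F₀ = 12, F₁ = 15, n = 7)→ [12, 15, 27, 42, 69, 111, 180]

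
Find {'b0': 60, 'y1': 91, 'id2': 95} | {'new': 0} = {'b0': 60, 'y1': 91, 'id2': 95, 'new': 0}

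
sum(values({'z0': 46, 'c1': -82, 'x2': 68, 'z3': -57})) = 46 + (-82) + 68 + (-57)
= -25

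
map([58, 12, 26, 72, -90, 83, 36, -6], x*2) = [116, 24, 52, 144, -180, 166, 72, -12]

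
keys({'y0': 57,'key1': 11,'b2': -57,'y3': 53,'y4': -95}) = ['y0', 'key1', 'b2', 'y3', 'y4']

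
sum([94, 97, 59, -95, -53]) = 94 + 97 + 59 + (-95) + (-53)
= 102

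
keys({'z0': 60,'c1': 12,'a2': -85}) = ['z0', 'c1', 'a2']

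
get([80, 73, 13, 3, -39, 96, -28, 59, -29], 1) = 73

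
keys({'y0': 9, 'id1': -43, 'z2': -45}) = ['y0', 'id1', 'z2']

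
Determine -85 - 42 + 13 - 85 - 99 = -298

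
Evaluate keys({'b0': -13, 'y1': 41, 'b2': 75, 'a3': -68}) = ['b0', 'y1', 'b2', 'a3']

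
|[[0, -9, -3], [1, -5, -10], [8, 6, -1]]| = (1)*(0)*det([[-5, -10], [6, -1]]) + (-1)*(-9)*det([[1, -10], [8, -1]]) + (1)*(-3)*det([[1, -5], [8, 6]])
= 0 + 711 + -138
= 573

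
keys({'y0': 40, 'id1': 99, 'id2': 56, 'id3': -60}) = ['y0', 'id1', 'id2', 'id3']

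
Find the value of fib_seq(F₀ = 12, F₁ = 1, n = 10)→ F_2 = F_1 + F_0 = 13
F_3 = F_2 + F_1 = 14
F_4 = F_3 + F_2 = 27
...
= [12, 1, 13, 14, 27, 41, 68, 109, 177, 286]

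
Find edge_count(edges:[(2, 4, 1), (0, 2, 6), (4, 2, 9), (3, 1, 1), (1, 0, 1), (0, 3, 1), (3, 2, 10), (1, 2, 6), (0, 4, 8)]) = 9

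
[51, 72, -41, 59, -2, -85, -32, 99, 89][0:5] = [51, 72, -41, 59, -2]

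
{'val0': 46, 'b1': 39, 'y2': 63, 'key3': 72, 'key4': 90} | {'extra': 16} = {'val0': 46, 'b1': 39, 'y2': 63, 'key3': 72, 'key4': 90, 'extra': 16}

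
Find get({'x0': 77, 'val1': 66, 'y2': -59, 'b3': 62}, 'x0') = 77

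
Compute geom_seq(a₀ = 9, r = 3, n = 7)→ a_0 = 9*3^0 = 9
a_1 = 9*3^1 = 27
a_2 = 9*3^2 = 81
...
= [9, 27, 81, 243, 729, 2187, 6561]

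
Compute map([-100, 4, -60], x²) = [10000, 16, 3600]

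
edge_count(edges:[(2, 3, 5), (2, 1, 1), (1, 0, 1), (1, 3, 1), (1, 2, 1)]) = 5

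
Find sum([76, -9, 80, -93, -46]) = 8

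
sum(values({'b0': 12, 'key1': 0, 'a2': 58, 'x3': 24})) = 12 + 0 + 58 + 24
= 94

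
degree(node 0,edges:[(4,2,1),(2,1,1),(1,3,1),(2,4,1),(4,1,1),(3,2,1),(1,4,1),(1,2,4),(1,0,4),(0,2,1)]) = incident: (1,0), (0,2)
= 2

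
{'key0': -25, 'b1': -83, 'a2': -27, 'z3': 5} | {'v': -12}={'key0': -25, 'b1': -83, 'a2': -27, 'z3': 5, 'v': -12}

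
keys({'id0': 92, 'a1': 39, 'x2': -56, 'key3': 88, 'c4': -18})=['id0', 'a1', 'x2', 'key3', 'c4']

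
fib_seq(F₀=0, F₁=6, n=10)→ [0, 6, 6, 12, 18, 30, 48, 78, 126, 204]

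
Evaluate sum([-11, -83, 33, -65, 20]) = -106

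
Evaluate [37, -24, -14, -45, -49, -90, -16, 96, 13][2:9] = [-14, -45, -49, -90, -16, 96, 13]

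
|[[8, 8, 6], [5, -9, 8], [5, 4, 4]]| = 6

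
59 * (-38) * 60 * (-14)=1883280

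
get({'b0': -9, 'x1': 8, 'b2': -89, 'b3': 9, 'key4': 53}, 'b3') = 9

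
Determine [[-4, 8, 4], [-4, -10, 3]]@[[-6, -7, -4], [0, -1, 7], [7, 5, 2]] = C[0][0] = (-4)*(-6) + (8)*(0) + (4)*(7) = 52
C[0][1] = (-4)*(-7) + (8)*(-1) + (4)*(5) = 40
C[0][2] = (-4)*(-4) + (8)*(7) + (4)*(2) = 80
C[1][0] = (-4)*(-6) + (-10)*(0) + (3)*(7) = 45
C[1][1] = (-4)*(-7) + (-10)*(-1) + (3)*(5) = 53
C[1][2] = (-4)*(-4) + (-10)*(7) + (3)*(2) = -48
= [[52, 40, 80], [45, 53, -48]]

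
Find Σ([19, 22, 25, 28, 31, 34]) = 19 + 22 + 25 + 28 + 31 + 34
= 159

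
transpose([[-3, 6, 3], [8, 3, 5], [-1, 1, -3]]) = [[-3, 8, -1], [6, 3, 1], [3, 5, -3]]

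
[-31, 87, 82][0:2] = [-31, 87]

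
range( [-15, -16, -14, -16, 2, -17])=19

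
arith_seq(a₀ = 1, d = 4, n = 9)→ a_0 = 1 + 0*4 = 1
a_1 = 1 + 1*4 = 5
a_2 = 1 + 2*4 = 9
...
= [1, 5, 9, 13, 17, 21, 25, 29, 33]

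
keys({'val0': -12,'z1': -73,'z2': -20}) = ['val0', 'z1', 'z2']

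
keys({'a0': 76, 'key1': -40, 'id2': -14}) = ['a0', 'key1', 'id2']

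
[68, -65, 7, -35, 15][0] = 68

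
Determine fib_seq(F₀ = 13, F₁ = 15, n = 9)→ [13, 15, 28, 43, 71, 114, 185, 299, 484]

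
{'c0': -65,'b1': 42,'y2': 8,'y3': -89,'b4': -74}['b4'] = -74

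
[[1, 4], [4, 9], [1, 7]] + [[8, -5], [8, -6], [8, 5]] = [[9, -1], [12, 3], [9, 12]]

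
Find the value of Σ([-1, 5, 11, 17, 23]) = (-1) + 5 + 11 + 17 + 23
= 55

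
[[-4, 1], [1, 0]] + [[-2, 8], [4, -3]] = [[-6, 9], [5, -3]]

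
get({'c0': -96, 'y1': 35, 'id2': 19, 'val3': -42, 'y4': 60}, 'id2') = 19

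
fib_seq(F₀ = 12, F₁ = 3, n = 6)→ [12, 3, 15, 18, 33, 51]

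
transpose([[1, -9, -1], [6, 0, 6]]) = [[1, 6], [-9, 0], [-1, 6]]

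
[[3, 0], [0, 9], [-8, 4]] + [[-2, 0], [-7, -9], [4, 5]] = [[1, 0], [-7, 0], [-4, 9]]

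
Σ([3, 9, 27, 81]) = 3 + 9 + 27 + 81
= 120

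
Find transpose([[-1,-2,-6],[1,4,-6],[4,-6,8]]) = [[-1, 1, 4], [-2, 4, -6], [-6, -6, 8]]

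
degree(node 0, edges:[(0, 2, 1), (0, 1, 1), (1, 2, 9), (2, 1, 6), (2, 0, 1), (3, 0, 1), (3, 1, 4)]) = 4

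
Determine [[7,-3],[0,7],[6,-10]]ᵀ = [[7, 0, 6], [-3, 7, -10]]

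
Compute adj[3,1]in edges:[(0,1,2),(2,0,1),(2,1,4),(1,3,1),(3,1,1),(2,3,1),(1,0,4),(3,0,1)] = 1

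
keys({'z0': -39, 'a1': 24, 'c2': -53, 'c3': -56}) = ['z0', 'a1', 'c2', 'c3']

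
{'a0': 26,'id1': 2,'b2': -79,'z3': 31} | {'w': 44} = {'a0': 26, 'id1': 2, 'b2': -79, 'z3': 31, 'w': 44}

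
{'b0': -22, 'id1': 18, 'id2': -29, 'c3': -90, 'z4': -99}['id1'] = 18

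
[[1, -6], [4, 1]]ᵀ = [[1, 4], [-6, 1]]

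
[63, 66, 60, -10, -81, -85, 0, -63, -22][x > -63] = [63, 66, 60, -10, 0, -22]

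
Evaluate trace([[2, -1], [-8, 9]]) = 11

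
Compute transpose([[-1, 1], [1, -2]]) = [[-1, 1], [1, -2]]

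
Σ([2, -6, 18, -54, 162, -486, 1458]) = 1094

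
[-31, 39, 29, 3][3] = 3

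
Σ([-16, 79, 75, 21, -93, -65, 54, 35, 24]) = (-16) + 79 + 75 + 21 + (-93) + (-65) + 54 + 35 + 24
= 114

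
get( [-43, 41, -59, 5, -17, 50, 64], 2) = -59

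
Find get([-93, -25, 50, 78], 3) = 78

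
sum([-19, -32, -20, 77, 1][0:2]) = slice → [-19, -32]
(-19) + (-32)
= -51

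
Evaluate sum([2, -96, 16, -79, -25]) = -182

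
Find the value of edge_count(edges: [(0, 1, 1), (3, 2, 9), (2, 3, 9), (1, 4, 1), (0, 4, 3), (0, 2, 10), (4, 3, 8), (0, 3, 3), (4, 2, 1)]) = 9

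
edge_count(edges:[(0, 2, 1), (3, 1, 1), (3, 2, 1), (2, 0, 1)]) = 4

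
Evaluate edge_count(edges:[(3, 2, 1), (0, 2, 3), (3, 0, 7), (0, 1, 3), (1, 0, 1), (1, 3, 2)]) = 6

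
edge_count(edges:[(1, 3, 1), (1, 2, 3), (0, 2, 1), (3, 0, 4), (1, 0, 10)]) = 5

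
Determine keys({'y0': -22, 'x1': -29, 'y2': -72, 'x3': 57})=['y0', 'x1', 'y2', 'x3']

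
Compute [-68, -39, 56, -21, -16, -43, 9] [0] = -68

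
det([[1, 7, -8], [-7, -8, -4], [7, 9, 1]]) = (1)*(1)*det([[-8, -4], [9, 1]]) + (-1)*(7)*det([[-7, -4], [7, 1]]) + (1)*(-8)*det([[-7, -8], [7, 9]])
= 28 + -147 + 56
= -63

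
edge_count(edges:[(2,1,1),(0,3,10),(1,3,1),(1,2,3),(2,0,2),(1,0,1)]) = 6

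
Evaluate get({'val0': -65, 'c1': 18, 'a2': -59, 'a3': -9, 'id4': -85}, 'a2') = -59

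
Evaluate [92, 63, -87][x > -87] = [92, 63]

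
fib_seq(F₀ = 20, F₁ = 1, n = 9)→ F_2 = F_1 + F_0 = 21
F_3 = F_2 + F_1 = 22
F_4 = F_3 + F_2 = 43
...
= [20, 1, 21, 22, 43, 65, 108, 173, 281]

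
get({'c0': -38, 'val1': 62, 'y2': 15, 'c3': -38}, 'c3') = -38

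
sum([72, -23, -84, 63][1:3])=-107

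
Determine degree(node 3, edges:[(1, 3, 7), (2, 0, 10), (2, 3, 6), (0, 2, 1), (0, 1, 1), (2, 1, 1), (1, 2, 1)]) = 2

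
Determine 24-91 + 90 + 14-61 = -24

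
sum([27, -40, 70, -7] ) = 27 + (-40) + 70 + (-7)
= 50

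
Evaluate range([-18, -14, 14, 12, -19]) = 33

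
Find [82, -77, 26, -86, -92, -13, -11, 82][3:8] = [-86, -92, -13, -11, 82]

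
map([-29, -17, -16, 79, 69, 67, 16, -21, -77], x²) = (-29)²=841, (-17)²=289, (-16)²=256, (79)²=6241, (69)²=4761, (67)²=4489, (16)²=256, (-21)²=441, (-77)²=5929
= [841, 289, 256, 6241, 4761, 4489, 256, 441, 5929]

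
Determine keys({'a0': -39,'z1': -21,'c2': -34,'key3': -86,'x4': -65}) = ['a0', 'z1', 'c2', 'key3', 'x4']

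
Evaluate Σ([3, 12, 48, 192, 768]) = 1023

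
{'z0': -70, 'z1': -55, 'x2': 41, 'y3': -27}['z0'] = -70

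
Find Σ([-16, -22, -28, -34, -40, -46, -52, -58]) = -296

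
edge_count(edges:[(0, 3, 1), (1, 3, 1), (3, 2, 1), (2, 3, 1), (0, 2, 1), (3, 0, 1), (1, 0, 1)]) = 7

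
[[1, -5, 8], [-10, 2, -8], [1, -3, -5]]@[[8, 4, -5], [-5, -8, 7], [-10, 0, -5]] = C[0][0] = (1)*(8) + (-5)*(-5) + (8)*(-10) = -47
C[0][1] = (1)*(4) + (-5)*(-8) + (8)*(0) = 44
C[0][2] = (1)*(-5) + (-5)*(7) + (8)*(-5) = -80
C[1][0] = (-10)*(8) + (2)*(-5) + (-8)*(-10) = -10
C[1][1] = (-10)*(4) + (2)*(-8) + (-8)*(0) = -56
C[1][2] = (-10)*(-5) + (2)*(7) + (-8)*(-5) = 104
... (3 more cells)
= [[-47, 44, -80], [-10, -56, 104], [73, 28, -1]]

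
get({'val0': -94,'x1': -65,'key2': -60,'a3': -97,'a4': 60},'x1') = -65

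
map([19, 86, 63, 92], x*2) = 19*2=38, 86*2=172, 63*2=126, 92*2=184
= [38, 172, 126, 184]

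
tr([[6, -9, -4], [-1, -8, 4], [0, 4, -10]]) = diagonal: 6 + (-8) + (-10)
= -12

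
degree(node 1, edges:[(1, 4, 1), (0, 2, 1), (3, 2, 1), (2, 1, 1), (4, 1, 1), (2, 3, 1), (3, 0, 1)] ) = incident: (1,4), (2,1), (4,1)
= 3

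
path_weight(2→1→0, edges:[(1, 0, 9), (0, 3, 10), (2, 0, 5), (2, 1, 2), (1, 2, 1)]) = 11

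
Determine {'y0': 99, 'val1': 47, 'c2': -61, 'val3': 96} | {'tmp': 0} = {'y0': 99, 'val1': 47, 'c2': -61, 'val3': 96, 'tmp': 0}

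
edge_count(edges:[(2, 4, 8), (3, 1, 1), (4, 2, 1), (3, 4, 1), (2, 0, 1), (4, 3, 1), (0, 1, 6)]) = 7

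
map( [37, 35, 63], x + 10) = 37+10=47, 35+10=45, 63+10=73
= [47, 45, 73]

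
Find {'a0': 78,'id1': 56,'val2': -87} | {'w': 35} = {'a0': 78, 'id1': 56, 'val2': -87, 'w': 35}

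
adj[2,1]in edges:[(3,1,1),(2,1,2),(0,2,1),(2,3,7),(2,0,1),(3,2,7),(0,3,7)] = 2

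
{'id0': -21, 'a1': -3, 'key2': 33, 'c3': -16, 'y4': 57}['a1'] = -3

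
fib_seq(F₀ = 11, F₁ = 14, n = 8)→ [11, 14, 25, 39, 64, 103, 167, 270]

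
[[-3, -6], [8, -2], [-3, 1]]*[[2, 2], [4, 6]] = C[0][0] = (-3)*(2) + (-6)*(4) = -30
C[0][1] = (-3)*(2) + (-6)*(6) = -42
C[1][0] = (8)*(2) + (-2)*(4) = 8
C[1][1] = (8)*(2) + (-2)*(6) = 4
C[2][0] = (-3)*(2) + (1)*(4) = -2
C[2][1] = (-3)*(2) + (1)*(6) = 0
= [[-30, -42], [8, 4], [-2, 0]]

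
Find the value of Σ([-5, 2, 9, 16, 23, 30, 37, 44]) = (-5) + 2 + 9 + 16 + 23 + 30 + 37 + 44
= 156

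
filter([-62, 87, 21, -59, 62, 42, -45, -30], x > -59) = [87, 21, 62, 42, -45, -30]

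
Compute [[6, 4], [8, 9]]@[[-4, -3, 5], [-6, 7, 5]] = C[0][0] = (6)*(-4) + (4)*(-6) = -48
C[0][1] = (6)*(-3) + (4)*(7) = 10
C[0][2] = (6)*(5) + (4)*(5) = 50
C[1][0] = (8)*(-4) + (9)*(-6) = -86
C[1][1] = (8)*(-3) + (9)*(7) = 39
C[1][2] = (8)*(5) + (9)*(5) = 85
= [[-48, 10, 50], [-86, 39, 85]]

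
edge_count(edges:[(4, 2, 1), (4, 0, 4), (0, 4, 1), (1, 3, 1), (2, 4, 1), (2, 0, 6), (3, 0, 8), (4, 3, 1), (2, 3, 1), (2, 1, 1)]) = 10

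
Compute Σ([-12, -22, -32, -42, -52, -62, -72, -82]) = (-12) + (-22) + (-32) + (-42) + (-52) + (-62) + (-72) + (-82)
= -376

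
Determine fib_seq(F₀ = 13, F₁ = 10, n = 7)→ F_2 = F_1 + F_0 = 23
F_3 = F_2 + F_1 = 33
F_4 = F_3 + F_2 = 56
...
= [13, 10, 23, 33, 56, 89, 145]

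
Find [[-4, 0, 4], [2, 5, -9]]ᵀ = [[-4, 2], [0, 5], [4, -9]]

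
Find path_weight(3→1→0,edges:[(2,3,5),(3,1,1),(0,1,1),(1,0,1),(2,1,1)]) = 2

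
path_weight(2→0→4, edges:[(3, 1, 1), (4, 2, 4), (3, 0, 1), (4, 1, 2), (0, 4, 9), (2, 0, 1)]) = 10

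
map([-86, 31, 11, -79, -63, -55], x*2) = [-172, 62, 22, -158, -126, -110]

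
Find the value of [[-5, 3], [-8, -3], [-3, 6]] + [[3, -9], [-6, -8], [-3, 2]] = [[-2, -6], [-14, -11], [-6, 8]]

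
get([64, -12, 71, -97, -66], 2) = 71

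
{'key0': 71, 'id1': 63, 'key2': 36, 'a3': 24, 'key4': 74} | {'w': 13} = {'key0': 71, 'id1': 63, 'key2': 36, 'a3': 24, 'key4': 74, 'w': 13}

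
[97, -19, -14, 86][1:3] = [-19, -14]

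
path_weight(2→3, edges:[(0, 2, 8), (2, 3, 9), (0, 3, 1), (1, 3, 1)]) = w(2→3)=9
= 9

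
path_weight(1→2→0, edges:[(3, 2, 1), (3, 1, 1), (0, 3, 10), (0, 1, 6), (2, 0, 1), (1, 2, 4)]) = w(1→2)=4 + w(2→0)=1
= 5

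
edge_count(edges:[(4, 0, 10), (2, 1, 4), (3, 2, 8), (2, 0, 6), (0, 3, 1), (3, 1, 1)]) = 6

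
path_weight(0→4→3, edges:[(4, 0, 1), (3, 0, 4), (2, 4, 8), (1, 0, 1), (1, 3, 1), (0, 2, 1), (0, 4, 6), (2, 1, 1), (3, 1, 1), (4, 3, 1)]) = 7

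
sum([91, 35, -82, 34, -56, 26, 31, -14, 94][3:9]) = 115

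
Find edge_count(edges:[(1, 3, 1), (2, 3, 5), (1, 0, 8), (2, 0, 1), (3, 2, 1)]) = 5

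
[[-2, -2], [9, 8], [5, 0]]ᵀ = [[-2, 9, 5], [-2, 8, 0]]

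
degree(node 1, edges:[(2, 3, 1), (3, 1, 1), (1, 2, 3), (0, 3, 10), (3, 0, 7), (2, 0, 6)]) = 2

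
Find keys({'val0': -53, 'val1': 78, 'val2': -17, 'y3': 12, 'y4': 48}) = ['val0', 'val1', 'val2', 'y3', 'y4']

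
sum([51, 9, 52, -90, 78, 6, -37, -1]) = 68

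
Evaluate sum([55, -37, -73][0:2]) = slice → [55, -37]
55 + (-37)
= 18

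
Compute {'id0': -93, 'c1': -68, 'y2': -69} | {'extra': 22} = {'id0': -93, 'c1': -68, 'y2': -69, 'extra': 22}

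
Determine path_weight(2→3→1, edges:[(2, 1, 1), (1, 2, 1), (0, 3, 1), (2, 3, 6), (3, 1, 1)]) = 7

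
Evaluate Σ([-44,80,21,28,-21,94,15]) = 173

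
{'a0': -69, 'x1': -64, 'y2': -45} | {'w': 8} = {'a0': -69, 'x1': -64, 'y2': -45, 'w': 8}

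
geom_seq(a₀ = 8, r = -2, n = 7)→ a_0 = 8*(-2)^0 = 8
a_1 = 8*(-2)^1 = -16
a_2 = 8*(-2)^2 = 32
...
= [8, -16, 32, -64, 128, -256, 512]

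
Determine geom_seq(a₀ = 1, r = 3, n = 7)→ a_0 = 1*3^0 = 1
a_1 = 1*3^1 = 3
a_2 = 1*3^2 = 9
...
= [1, 3, 9, 27, 81, 243, 729]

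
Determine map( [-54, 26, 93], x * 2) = -54*2=-108, 26*2=52, 93*2=186
= [-108, 52, 186]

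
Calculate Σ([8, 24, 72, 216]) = 320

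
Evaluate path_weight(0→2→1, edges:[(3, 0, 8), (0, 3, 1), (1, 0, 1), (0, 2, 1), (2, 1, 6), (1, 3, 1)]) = w(0→2)=1 + w(2→1)=6
= 7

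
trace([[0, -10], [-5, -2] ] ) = -2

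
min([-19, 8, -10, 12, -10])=-19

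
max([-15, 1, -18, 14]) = 14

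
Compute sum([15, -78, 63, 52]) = 52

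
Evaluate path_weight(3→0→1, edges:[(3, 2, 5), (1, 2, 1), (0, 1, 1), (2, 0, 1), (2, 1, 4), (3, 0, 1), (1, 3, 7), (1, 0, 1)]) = w(3→0)=1 + w(0→1)=1
= 2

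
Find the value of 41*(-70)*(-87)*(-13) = -3245970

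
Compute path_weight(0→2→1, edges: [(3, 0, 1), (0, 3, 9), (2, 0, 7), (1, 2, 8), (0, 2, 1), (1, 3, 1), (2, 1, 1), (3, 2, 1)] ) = w(0→2)=1 + w(2→1)=1
= 2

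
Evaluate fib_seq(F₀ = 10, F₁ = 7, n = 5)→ F_2 = F_1 + F_0 = 17
F_3 = F_2 + F_1 = 24
F_4 = F_3 + F_2 = 41
= [10, 7, 17, 24, 41]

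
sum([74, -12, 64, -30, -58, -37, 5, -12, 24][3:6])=-125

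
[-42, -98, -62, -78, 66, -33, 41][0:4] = [-42, -98, -62, -78]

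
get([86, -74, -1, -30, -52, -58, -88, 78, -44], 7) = 78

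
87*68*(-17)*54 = -5430888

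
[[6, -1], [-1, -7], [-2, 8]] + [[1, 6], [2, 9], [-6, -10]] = [[7, 5], [1, 2], [-8, -2]]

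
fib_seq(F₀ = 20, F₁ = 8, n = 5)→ [20, 8, 28, 36, 64]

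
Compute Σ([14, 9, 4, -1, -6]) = 20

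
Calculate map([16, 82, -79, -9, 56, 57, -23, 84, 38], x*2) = [32, 164, -158, -18, 112, 114, -46, 168, 76]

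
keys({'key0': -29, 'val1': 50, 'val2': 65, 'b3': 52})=['key0', 'val1', 'val2', 'b3']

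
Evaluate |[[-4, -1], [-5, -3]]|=7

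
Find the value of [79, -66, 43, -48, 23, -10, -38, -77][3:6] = [-48, 23, -10]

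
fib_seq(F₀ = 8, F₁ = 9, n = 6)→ F_2 = F_1 + F_0 = 17
F_3 = F_2 + F_1 = 26
F_4 = F_3 + F_2 = 43
...
= [8, 9, 17, 26, 43, 69]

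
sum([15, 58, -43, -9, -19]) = 2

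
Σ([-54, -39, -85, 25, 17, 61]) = -75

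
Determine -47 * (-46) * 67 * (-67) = -9705218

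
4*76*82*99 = 2467872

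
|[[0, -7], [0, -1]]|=0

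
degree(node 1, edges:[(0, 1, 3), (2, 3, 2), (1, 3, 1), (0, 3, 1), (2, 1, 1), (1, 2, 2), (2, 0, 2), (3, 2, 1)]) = 4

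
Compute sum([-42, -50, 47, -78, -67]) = (-42) + (-50) + 47 + (-78) + (-67)
= -190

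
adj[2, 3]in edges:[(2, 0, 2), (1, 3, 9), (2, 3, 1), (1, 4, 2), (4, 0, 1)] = 1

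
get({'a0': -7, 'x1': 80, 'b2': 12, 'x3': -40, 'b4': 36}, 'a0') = -7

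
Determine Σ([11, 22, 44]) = 77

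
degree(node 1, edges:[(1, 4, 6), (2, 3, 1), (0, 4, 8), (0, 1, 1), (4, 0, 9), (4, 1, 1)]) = 3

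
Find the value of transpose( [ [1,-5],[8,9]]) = [[1, 8], [-5, 9]]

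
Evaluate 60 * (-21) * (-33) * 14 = 582120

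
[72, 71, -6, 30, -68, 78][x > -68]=keep x where x > -68: 72✓, 71✓, -6✓, 30✓, -68✗, 78✓
= [72, 71, -6, 30, 78]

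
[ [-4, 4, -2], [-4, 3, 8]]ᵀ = [[-4, -4], [4, 3], [-2, 8]]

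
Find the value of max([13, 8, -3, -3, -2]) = 13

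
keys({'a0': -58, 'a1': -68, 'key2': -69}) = ['a0', 'a1', 'key2']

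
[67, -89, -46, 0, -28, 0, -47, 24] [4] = -28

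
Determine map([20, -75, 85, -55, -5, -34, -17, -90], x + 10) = 20+10=30, -75+10=-65, 85+10=95, -55+10=-45, -5+10=5, -34+10=-24, -17+10=-7, -90+10=-80
= [30, -65, 95, -45, 5, -24, -7, -80]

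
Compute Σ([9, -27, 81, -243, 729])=9 + -27 + 81 + -243 + 729
= 549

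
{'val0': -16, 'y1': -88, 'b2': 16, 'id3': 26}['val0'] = -16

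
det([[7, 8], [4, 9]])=(7)*(9) - (8)*(4)
= 31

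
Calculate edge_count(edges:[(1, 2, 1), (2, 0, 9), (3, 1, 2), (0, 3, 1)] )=4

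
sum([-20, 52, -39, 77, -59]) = (-20) + 52 + (-39) + 77 + (-59)
= 11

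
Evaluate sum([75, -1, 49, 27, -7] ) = 143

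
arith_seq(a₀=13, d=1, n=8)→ a_0 = 13 + 0*1 = 13
a_1 = 13 + 1*1 = 14
a_2 = 13 + 2*1 = 15
...
= [13, 14, 15, 16, 17, 18, 19, 20]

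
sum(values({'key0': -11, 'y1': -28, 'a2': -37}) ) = (-11) + (-28) + (-37)
= -76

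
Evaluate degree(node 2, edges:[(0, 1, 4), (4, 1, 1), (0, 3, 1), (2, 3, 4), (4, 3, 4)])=incident: (2,3)
= 1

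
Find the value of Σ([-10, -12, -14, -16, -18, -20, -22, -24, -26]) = (-10) + (-12) + (-14) + (-16) + (-18) + (-20) + (-22) + (-24) + (-26)
= -162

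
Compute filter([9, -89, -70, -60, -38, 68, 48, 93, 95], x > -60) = keep x where x > -60: 9✓, -89✗, -70✗, -60✗, -38✓, 68✓, 48✓, 93✓, 95✓
= [9, -38, 68, 48, 93, 95]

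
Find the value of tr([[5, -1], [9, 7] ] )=diagonal: 5 + 7
= 12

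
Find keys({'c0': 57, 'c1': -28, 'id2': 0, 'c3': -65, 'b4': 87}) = ['c0', 'c1', 'id2', 'c3', 'b4']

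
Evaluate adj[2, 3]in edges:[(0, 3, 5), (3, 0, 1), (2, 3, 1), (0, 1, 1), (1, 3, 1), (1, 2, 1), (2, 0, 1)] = 1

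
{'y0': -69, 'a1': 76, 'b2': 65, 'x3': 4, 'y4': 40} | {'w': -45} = {'y0': -69, 'a1': 76, 'b2': 65, 'x3': 4, 'y4': 40, 'w': -45}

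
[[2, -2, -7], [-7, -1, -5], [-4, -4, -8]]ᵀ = [[2, -7, -4], [-2, -1, -4], [-7, -5, -8]]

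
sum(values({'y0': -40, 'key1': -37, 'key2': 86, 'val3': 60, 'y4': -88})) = (-40) + (-37) + 86 + 60 + (-88)
= -19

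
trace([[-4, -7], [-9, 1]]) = -3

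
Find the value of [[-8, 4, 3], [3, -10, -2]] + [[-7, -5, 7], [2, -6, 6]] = [[-15, -1, 10], [5, -16, 4]]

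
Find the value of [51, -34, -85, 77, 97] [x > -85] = [51, -34, 77, 97]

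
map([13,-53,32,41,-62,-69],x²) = [169, 2809, 1024, 1681, 3844, 4761]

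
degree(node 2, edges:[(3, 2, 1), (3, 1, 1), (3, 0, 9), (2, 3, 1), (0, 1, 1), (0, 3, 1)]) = 2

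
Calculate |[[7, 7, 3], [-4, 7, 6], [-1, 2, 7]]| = (1)*(7)*det([[7, 6], [2, 7]]) + (-1)*(7)*det([[-4, 6], [-1, 7]]) + (1)*(3)*det([[-4, 7], [-1, 2]])
= 259 + 154 + -3
= 410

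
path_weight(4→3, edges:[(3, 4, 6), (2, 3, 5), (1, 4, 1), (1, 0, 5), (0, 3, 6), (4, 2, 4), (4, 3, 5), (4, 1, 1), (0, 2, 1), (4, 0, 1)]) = 5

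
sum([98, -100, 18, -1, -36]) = 98 + (-100) + 18 + (-1) + (-36)
= -21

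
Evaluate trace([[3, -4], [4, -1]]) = 2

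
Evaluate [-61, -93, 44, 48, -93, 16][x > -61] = [44, 48, 16]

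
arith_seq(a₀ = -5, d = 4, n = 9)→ a_0 = -5 + 0*4 = -5
a_1 = -5 + 1*4 = -1
a_2 = -5 + 2*4 = 3
...
= [-5, -1, 3, 7, 11, 15, 19, 23, 27]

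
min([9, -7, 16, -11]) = -11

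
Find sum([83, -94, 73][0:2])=-11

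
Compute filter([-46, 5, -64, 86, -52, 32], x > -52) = [-46, 5, 86, 32]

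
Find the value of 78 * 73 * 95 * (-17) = -9195810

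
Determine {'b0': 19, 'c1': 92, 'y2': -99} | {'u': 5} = {'b0': 19, 'c1': 92, 'y2': -99, 'u': 5}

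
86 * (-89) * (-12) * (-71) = -6521208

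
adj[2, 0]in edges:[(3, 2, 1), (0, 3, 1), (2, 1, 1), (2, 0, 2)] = 2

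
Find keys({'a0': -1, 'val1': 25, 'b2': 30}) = ['a0', 'val1', 'b2']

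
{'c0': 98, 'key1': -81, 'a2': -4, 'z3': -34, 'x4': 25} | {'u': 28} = {'c0': 98, 'key1': -81, 'a2': -4, 'z3': -34, 'x4': 25, 'u': 28}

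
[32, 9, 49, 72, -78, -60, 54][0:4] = [32, 9, 49, 72]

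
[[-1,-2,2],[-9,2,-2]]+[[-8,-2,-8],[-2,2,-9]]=[[-9, -4, -6], [-11, 4, -11]]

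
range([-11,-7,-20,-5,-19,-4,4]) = 24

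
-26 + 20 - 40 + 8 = -38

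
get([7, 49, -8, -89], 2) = -8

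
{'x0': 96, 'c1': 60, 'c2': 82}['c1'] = 60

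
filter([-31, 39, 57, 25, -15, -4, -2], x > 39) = keep x where x > 39: -31✗, 39✗, 57✓, 25✗, -15✗, -4✗, -2✗
= [57]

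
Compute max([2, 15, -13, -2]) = 15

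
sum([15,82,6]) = 15 + 82 + 6
= 103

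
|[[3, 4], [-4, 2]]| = 22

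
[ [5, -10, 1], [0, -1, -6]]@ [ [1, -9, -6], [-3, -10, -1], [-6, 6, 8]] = C[0][0] = (5)*(1) + (-10)*(-3) + (1)*(-6) = 29
C[0][1] = (5)*(-9) + (-10)*(-10) + (1)*(6) = 61
C[0][2] = (5)*(-6) + (-10)*(-1) + (1)*(8) = -12
C[1][0] = (0)*(1) + (-1)*(-3) + (-6)*(-6) = 39
C[1][1] = (0)*(-9) + (-1)*(-10) + (-6)*(6) = -26
C[1][2] = (0)*(-6) + (-1)*(-1) + (-6)*(8) = -47
= [[29, 61, -12], [39, -26, -47]]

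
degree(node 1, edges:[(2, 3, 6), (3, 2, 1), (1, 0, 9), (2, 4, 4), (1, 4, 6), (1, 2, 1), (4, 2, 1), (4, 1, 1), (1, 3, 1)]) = 5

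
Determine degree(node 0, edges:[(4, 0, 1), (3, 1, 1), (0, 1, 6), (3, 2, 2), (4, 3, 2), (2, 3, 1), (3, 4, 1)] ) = incident: (4,0), (0,1)
= 2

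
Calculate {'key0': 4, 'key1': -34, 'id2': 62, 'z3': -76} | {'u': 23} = {'key0': 4, 'key1': -34, 'id2': 62, 'z3': -76, 'u': 23}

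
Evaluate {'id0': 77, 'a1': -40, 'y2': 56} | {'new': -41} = {'id0': 77, 'a1': -40, 'y2': 56, 'new': -41}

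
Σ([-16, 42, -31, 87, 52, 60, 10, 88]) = (-16) + 42 + (-31) + 87 + 52 + 60 + 10 + 88
= 292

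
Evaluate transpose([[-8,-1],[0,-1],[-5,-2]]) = [[-8, 0, -5], [-1, -1, -2]]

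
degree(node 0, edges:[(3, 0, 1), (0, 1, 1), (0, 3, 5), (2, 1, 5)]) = incident: (3,0), (0,1), (0,3)
= 3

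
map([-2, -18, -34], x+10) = -2+10=8, -18+10=-8, -34+10=-24
= [8, -8, -24]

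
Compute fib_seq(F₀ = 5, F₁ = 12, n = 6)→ [5, 12, 17, 29, 46, 75]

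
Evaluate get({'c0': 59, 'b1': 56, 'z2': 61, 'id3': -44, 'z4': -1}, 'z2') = 61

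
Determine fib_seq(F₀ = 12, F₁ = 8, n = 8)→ [12, 8, 20, 28, 48, 76, 124, 200]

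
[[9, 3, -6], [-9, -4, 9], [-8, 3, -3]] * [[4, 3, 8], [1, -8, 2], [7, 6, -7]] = C[0][0] = (9)*(4) + (3)*(1) + (-6)*(7) = -3
C[0][1] = (9)*(3) + (3)*(-8) + (-6)*(6) = -33
C[0][2] = (9)*(8) + (3)*(2) + (-6)*(-7) = 120
C[1][0] = (-9)*(4) + (-4)*(1) + (9)*(7) = 23
C[1][1] = (-9)*(3) + (-4)*(-8) + (9)*(6) = 59
C[1][2] = (-9)*(8) + (-4)*(2) + (9)*(-7) = -143
... (3 more cells)
= [[-3, -33, 120], [23, 59, -143], [-50, -66, -37]]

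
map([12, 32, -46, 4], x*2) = [24, 64, -92, 8]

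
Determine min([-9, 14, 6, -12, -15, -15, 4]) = -15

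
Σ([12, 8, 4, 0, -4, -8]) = 12 + 8 + 4 + 0 + (-4) + (-8)
= 12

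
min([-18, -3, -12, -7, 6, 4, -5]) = -18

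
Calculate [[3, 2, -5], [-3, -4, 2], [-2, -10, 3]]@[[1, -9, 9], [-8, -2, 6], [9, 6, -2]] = [[-58, -61, 49], [47, 47, -55], [105, 56, -84]]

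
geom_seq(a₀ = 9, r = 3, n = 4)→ a_0 = 9*3^0 = 9
a_1 = 9*3^1 = 27
a_2 = 9*3^2 = 81
...
= [9, 27, 81, 243]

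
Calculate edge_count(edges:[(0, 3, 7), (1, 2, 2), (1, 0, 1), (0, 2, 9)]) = 4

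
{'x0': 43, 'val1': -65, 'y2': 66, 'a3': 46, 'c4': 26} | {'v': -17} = {'x0': 43, 'val1': -65, 'y2': 66, 'a3': 46, 'c4': 26, 'v': -17}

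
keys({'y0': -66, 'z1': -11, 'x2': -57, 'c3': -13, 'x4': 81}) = ['y0', 'z1', 'x2', 'c3', 'x4']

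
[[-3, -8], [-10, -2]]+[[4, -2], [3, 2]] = [[1, -10], [-7, 0]]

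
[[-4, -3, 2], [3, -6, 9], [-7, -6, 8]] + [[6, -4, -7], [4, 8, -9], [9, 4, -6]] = [[2, -7, -5], [7, 2, 0], [2, -2, 2]]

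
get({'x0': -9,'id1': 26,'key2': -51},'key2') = -51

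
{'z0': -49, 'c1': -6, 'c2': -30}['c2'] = -30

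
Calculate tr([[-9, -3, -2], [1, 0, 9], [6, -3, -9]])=-18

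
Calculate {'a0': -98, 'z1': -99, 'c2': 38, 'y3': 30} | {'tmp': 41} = {'a0': -98, 'z1': -99, 'c2': 38, 'y3': 30, 'tmp': 41}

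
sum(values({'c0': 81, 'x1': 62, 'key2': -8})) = 135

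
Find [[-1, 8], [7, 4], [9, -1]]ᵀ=[[-1, 7, 9], [8, 4, -1]]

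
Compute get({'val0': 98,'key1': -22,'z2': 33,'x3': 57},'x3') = 57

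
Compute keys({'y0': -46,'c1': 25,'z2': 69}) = ['y0', 'c1', 'z2']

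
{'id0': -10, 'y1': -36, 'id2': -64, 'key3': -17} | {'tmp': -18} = {'id0': -10, 'y1': -36, 'id2': -64, 'key3': -17, 'tmp': -18}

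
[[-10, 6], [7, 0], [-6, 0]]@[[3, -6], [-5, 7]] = [[-60, 102], [21, -42], [-18, 36]]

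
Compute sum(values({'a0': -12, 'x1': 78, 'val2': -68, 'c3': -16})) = -18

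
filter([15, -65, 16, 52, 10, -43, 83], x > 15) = [16, 52, 83]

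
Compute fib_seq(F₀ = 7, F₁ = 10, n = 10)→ [7, 10, 17, 27, 44, 71, 115, 186, 301, 487]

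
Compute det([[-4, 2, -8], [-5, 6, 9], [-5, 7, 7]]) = (1)*(-4)*det([[6, 9], [7, 7]]) + (-1)*(2)*det([[-5, 9], [-5, 7]]) + (1)*(-8)*det([[-5, 6], [-5, 7]])
= 84 + -20 + 40
= 104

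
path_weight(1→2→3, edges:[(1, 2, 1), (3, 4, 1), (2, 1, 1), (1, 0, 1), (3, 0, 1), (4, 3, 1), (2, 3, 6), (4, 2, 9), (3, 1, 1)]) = w(1→2)=1 + w(2→3)=6
= 7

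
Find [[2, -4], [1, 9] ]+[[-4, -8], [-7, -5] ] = [[-2, -12], [-6, 4]]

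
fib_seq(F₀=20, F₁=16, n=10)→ F_2 = F_1 + F_0 = 36
F_3 = F_2 + F_1 = 52
F_4 = F_3 + F_2 = 88
...
= [20, 16, 36, 52, 88, 140, 228, 368, 596, 964]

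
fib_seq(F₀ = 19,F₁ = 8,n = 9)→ F_2 = F_1 + F_0 = 27
F_3 = F_2 + F_1 = 35
F_4 = F_3 + F_2 = 62
...
= [19, 8, 27, 35, 62, 97, 159, 256, 415]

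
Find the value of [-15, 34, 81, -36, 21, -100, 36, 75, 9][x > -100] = [-15, 34, 81, -36, 21, 36, 75, 9]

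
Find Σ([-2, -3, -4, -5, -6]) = -20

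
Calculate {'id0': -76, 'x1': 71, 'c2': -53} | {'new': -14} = {'id0': -76, 'x1': 71, 'c2': -53, 'new': -14}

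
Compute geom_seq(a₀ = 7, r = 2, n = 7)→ [7, 14, 28, 56, 112, 224, 448]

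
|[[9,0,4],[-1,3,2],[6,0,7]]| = (1)*(9)*det([[3, 2], [0, 7]]) + (-1)*(0)*det([[-1, 2], [6, 7]]) + (1)*(4)*det([[-1, 3], [6, 0]])
= 189 + 0 + -72
= 117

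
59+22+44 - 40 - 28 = 57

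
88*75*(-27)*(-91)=16216200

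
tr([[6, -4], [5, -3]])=diagonal: 6 + (-3)
= 3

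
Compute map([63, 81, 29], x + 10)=[73, 91, 39]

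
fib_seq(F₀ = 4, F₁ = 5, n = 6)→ F_2 = F_1 + F_0 = 9
F_3 = F_2 + F_1 = 14
F_4 = F_3 + F_2 = 23
...
= [4, 5, 9, 14, 23, 37]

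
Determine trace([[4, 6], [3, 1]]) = 5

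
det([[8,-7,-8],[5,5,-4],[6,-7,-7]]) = -61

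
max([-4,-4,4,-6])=4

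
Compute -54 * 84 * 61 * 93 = -25732728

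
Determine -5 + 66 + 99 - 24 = 136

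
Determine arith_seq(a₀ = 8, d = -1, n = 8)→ [8, 7, 6, 5, 4, 3, 2, 1]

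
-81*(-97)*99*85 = 66116655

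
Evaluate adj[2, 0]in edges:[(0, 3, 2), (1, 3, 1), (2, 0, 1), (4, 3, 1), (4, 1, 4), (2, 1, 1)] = 1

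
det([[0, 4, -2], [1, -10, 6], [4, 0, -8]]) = (1)*(0)*det([[-10, 6], [0, -8]]) + (-1)*(4)*det([[1, 6], [4, -8]]) + (1)*(-2)*det([[1, -10], [4, 0]])
= 0 + 128 + -80
= 48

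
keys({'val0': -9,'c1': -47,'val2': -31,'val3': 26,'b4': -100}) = ['val0', 'c1', 'val2', 'val3', 'b4']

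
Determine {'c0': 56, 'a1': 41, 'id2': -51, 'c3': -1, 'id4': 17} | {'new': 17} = {'c0': 56, 'a1': 41, 'id2': -51, 'c3': -1, 'id4': 17, 'new': 17}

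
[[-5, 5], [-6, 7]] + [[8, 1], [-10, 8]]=[[3, 6], [-16, 15]]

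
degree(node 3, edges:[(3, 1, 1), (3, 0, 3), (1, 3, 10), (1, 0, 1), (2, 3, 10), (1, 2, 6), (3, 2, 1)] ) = incident: (3,1), (3,0), (1,3), (2,3), (3,2)
= 5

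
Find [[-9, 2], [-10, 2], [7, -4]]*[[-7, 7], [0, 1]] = C[0][0] = (-9)*(-7) + (2)*(0) = 63
C[0][1] = (-9)*(7) + (2)*(1) = -61
C[1][0] = (-10)*(-7) + (2)*(0) = 70
C[1][1] = (-10)*(7) + (2)*(1) = -68
C[2][0] = (7)*(-7) + (-4)*(0) = -49
C[2][1] = (7)*(7) + (-4)*(1) = 45
= [[63, -61], [70, -68], [-49, 45]]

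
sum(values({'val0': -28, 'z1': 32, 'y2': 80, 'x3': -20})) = 64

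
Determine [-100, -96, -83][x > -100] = keep x where x > -100: -100✗, -96✓, -83✓
= [-96, -83]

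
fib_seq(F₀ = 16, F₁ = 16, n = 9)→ F_2 = F_1 + F_0 = 32
F_3 = F_2 + F_1 = 48
F_4 = F_3 + F_2 = 80
...
= [16, 16, 32, 48, 80, 128, 208, 336, 544]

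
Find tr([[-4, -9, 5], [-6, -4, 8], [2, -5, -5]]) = diagonal: (-4) + (-4) + (-5)
= -13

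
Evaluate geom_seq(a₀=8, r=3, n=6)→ a_0 = 8*3^0 = 8
a_1 = 8*3^1 = 24
a_2 = 8*3^2 = 72
...
= [8, 24, 72, 216, 648, 1944]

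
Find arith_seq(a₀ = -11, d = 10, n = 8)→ [-11, -1, 9, 19, 29, 39, 49, 59]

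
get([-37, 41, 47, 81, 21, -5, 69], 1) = 41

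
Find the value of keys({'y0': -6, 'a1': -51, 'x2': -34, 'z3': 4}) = ['y0', 'a1', 'x2', 'z3']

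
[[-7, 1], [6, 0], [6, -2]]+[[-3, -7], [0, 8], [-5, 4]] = [[-10, -6], [6, 8], [1, 2]]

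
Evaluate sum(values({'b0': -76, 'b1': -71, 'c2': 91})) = (-76) + (-71) + 91
= -56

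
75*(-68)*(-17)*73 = 6329100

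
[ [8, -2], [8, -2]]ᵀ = [[8, 8], [-2, -2]]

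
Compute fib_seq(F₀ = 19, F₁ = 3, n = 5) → F_2 = F_1 + F_0 = 22
F_3 = F_2 + F_1 = 25
F_4 = F_3 + F_2 = 47
= [19, 3, 22, 25, 47]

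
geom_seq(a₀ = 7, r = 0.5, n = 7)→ [7.0, 3.5, 1.75, 0.875, 0.4375, 0.21875, 0.109375]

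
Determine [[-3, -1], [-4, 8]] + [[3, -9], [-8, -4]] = [[0, -10], [-12, 4]]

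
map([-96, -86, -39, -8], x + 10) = -96+10=-86, -86+10=-76, -39+10=-29, -8+10=2
= [-86, -76, -29, 2]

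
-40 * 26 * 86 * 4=-357760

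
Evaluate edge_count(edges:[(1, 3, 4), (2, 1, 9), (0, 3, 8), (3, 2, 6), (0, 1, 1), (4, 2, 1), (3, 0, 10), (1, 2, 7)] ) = 8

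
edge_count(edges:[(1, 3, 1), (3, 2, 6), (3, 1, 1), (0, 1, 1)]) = 4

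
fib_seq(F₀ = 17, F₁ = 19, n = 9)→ [17, 19, 36, 55, 91, 146, 237, 383, 620]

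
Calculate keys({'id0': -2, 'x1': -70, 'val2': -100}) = ['id0', 'x1', 'val2']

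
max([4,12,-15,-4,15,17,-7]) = 17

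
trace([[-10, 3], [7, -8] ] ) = diagonal: (-10) + (-8)
= -18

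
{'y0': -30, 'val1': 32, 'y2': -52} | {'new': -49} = {'y0': -30, 'val1': 32, 'y2': -52, 'new': -49}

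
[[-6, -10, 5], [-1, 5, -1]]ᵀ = [[-6, -1], [-10, 5], [5, -1]]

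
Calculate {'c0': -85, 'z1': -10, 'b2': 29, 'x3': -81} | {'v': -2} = {'c0': -85, 'z1': -10, 'b2': 29, 'x3': -81, 'v': -2}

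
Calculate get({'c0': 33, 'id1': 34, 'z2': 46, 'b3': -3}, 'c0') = 33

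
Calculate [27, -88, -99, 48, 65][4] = 65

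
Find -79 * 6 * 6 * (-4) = 11376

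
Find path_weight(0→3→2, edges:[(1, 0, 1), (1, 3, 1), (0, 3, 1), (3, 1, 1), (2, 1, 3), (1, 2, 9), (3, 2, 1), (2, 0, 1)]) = w(0→3)=1 + w(3→2)=1
= 2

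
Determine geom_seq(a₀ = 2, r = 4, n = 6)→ [2, 8, 32, 128, 512, 2048]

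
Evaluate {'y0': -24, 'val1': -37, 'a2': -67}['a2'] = -67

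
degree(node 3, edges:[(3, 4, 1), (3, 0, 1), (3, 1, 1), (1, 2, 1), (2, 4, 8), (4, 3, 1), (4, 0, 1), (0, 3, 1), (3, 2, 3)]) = incident: (3,4), (3,0), (3,1), (4,3), (0,3), (3,2)
= 6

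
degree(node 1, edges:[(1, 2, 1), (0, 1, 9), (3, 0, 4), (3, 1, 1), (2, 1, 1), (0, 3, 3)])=incident: (1,2), (0,1), (3,1), (2,1)
= 4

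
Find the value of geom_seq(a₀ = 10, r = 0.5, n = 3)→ [10.0, 5.0, 2.5]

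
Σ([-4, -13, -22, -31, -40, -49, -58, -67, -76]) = -360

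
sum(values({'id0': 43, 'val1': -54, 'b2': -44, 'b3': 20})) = 43 + (-54) + (-44) + 20
= -35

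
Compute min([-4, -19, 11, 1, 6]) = -19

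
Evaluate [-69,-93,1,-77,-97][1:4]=[-93, 1, -77]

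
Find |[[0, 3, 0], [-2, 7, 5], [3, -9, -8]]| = (1)*(0)*det([[7, 5], [-9, -8]]) + (-1)*(3)*det([[-2, 5], [3, -8]]) + (1)*(0)*det([[-2, 7], [3, -9]])
= 0 + -3 + 0
= -3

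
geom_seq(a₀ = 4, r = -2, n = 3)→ a_0 = 4*(-2)^0 = 4
a_1 = 4*(-2)^1 = -8
a_2 = 4*(-2)^2 = 16
= [4, -8, 16]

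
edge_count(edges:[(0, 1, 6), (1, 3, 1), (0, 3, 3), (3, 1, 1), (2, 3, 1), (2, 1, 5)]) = 6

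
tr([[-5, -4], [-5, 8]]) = 3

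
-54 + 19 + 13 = -22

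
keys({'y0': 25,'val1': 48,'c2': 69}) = ['y0', 'val1', 'c2']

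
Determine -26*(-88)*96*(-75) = -16473600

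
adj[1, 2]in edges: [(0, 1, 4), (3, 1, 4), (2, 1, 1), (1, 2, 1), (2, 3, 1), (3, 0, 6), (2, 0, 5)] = 1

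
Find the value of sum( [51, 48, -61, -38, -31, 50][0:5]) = -31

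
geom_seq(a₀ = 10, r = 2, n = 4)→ a_0 = 10*2^0 = 10
a_1 = 10*2^1 = 20
a_2 = 10*2^2 = 40
...
= [10, 20, 40, 80]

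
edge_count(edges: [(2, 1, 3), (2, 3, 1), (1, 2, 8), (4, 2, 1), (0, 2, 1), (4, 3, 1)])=6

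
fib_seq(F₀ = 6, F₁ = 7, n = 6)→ F_2 = F_1 + F_0 = 13
F_3 = F_2 + F_1 = 20
F_4 = F_3 + F_2 = 33
...
= [6, 7, 13, 20, 33, 53]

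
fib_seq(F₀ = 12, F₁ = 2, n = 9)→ [12, 2, 14, 16, 30, 46, 76, 122, 198]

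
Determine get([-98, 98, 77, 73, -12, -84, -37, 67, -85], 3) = 73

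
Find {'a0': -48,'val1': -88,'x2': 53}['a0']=-48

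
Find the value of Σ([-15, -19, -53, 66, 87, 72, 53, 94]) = (-15) + (-19) + (-53) + 66 + 87 + 72 + 53 + 94
= 285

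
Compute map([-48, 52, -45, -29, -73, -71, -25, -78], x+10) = -48+10=-38, 52+10=62, -45+10=-35, -29+10=-19, -73+10=-63, -71+10=-61, -25+10=-15, -78+10=-68
= [-38, 62, -35, -19, -63, -61, -15, -68]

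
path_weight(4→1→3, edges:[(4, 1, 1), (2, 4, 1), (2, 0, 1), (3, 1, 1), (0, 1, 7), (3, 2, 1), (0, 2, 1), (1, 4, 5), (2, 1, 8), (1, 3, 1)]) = 2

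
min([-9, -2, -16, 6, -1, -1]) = -16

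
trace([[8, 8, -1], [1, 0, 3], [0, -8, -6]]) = diagonal: 8 + 0 + (-6)
= 2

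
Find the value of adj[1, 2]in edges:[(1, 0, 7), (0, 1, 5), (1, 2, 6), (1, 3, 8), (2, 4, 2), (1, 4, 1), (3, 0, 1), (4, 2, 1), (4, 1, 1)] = 6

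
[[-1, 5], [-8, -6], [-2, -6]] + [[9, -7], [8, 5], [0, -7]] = [[8, -2], [0, -1], [-2, -13]]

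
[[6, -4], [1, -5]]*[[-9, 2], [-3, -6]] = C[0][0] = (6)*(-9) + (-4)*(-3) = -42
C[0][1] = (6)*(2) + (-4)*(-6) = 36
C[1][0] = (1)*(-9) + (-5)*(-3) = 6
C[1][1] = (1)*(2) + (-5)*(-6) = 32
= [[-42, 36], [6, 32]]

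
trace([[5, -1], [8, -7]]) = diagonal: 5 + (-7)
= -2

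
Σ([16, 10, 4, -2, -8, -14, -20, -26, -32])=16 + 10 + 4 + (-2) + (-8) + (-14) + (-20) + (-26) + (-32)
= -72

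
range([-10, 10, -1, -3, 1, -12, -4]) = 22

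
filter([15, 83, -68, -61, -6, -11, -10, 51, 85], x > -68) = [15, 83, -61, -6, -11, -10, 51, 85]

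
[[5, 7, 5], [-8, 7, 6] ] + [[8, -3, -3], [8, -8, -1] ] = [[13, 4, 2], [0, -1, 5]]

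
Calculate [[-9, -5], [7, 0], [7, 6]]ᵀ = [[-9, 7, 7], [-5, 0, 6]]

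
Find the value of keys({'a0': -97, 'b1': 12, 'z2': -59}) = ['a0', 'b1', 'z2']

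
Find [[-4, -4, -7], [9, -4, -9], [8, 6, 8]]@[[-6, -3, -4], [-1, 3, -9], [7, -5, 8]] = [[-21, 35, -4], [-113, 6, -72], [2, -46, -22]]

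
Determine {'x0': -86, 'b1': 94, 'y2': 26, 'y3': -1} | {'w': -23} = {'x0': -86, 'b1': 94, 'y2': 26, 'y3': -1, 'w': -23}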